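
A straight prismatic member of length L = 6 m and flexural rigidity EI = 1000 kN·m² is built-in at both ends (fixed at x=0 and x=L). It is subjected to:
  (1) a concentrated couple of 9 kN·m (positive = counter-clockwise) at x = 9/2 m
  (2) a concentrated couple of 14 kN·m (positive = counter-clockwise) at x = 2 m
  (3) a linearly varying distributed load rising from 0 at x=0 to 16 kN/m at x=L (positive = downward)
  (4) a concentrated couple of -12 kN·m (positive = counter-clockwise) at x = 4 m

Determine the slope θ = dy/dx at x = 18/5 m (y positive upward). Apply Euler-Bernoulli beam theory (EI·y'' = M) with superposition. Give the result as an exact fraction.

Load 1 — applied couple M₀=9 kN·m at a=9/2 m (b=L-a=3/2):
  θ_1 = (R_Ax²/2 - M_Ax)/EI  [x≤a] with R_A=27/16, M_A=45/16 = ((27/16)·(18/5)²/2 - (45/16)·(18/5))/1000 = 81/100000 rad
Load 2 — applied couple M₀=14 kN·m at a=2 m (b=L-a=4):
  θ_2 = (R_Ax²/2 - M_Ax - M₀(x-a))/EI  [x>a] with R_A=28/9, M_A=0 = ((28/9)·(18/5)²/2 - 0·(18/5) - 14·((18/5)-2))/1000 = -7/3125 rad
Load 3 — triangular load w₀=16 kN/m (0→w₀ over full span):
  θ_3 = -w₀(2x(L-x)(L-2x)(x+2L)+x²(L-x)²)/(120LEI) = -16·(2·(18/5)·(6-(18/5))·(6-2·(18/5))·((18/5)+2·6)+(18/5)²·(6-(18/5))²)/(120·6·1000) = 432/78125 rad
Load 4 — applied couple M₀=-12 kN·m at a=4 m (b=L-a=2):
  θ_4 = (R_Ax²/2 - M_Ax)/EI  [x≤a] with R_A=-8/3, M_A=-4 = ((-8/3)·(18/5)²/2 - (-4)·(18/5))/1000 = -9/3125 rad
Superposition: θ = Σ θ_i = 3049/2500000 rad ≈ 0.001220 rad

θ(18/5) = 3049/2500000 rad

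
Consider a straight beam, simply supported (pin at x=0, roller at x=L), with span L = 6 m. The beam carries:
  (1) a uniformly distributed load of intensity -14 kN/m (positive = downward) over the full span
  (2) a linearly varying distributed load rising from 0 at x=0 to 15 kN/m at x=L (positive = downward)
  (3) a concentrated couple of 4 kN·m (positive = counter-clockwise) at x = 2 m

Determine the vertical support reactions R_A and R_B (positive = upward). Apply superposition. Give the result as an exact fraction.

R_A = -79/3 kN, R_B = -38/3 kN

Load 1 — uniform load w=-14 kN/m over full span:
  R_A = wL/2 = (-14)·6/2 = -42 kN
  R_B = wL/2 = (-14)·6/2 = -42 kN
Load 2 — triangular load w₀=15 kN/m (0→w₀ over full span):
  R_A = w₀L/6 = 15·6/6 = 15 kN
  R_B = w₀L/3 = 15·6/3 = 30 kN
Load 3 — applied couple M₀=4 kN·m at a=2 m (b=L-a=4):
  R_A = M₀/L = 4/6 = 2/3 kN
  R_B = -M₀/L = -4/6 = -2/3 kN
Superposition: R_A = -79/3 kN, R_B = -38/3 kN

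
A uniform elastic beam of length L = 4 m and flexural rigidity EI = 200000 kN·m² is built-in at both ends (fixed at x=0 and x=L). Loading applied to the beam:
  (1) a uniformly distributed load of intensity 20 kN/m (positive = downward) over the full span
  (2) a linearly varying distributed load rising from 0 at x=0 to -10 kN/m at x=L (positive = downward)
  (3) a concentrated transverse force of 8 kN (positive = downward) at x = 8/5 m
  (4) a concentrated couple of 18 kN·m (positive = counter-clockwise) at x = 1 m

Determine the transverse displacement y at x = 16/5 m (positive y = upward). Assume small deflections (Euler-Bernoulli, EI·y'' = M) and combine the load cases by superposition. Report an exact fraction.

Load 1 — uniform load w=20 kN/m over full span:
  y_1 = -wx²(L-x)²/(24EI) = -20·(16/5)²·(4-(16/5))²/(24·200000) = -32/1171875 m
Load 2 — triangular load w₀=-10 kN/m (0→w₀ over full span):
  y_2 = -w₀x²(L-x)²(x+2L)/(120LEI) = -(-10)·(16/5)²·(4-(16/5))²·((16/5)+2·4)/(120·4·200000) = 224/29296875 m
Load 3 — point force P=8 kN at a=8/5 m (b=L-a=12/5):
  y_3 = -Pa²(L-x)²(3bL-(3b+a)(L-x))/(6L³EI)  [x>a] = -8·(8/5)²·(4-(16/5))²·(3·(12/5)·4-(3·(12/5)+(8/5))·(4-(16/5)))/(6·4³·200000) = -544/146484375 m
Load 4 — applied couple M₀=18 kN·m at a=1 m (b=L-a=3):
  y_4 = (R_Ax³/6 - M_Ax²/2 - M₀(x-a)²/2)/EI  [x>a] with R_A=81/16, M_A=-27/8 = ((81/16)·(16/5)³/6 - (-27/8)·(16/5)²/2 - 18·((16/5)-1)²/2)/200000 = 171/25000000 m
Superposition: y = Σ y_i = -155011/9375000000 m ≈ -0.000017 m

y(16/5) = -155011/9375000000 m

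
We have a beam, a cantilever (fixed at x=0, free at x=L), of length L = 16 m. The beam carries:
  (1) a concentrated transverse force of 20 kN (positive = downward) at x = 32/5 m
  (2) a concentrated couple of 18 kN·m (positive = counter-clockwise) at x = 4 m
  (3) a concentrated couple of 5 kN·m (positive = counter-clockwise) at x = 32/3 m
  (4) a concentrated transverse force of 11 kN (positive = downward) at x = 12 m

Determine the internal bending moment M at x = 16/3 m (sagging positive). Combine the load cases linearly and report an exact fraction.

Load 1 — point force P=20 kN at a=32/5 m (b=L-a=48/5):
  M_1 = -P(a-x)  [x≤a] = -20·((32/5)-(16/3)) = -64/3 kN·m
Load 2 — applied couple M₀=18 kN·m at a=4 m (b=L-a=12):
  M_2 = 0  [x>a] = 0 kN·m
Load 3 — applied couple M₀=5 kN·m at a=32/3 m (b=L-a=16/3):
  M_3 = M₀  [x≤a] = 5 = 5 kN·m
Load 4 — point force P=11 kN at a=12 m (b=L-a=4):
  M_4 = -P(a-x)  [x≤a] = -11·(12-(16/3)) = -220/3 kN·m
Superposition: M = Σ M_i = -269/3 kN·m ≈ -89.666667 kN·m

M(16/3) = -269/3 kN·m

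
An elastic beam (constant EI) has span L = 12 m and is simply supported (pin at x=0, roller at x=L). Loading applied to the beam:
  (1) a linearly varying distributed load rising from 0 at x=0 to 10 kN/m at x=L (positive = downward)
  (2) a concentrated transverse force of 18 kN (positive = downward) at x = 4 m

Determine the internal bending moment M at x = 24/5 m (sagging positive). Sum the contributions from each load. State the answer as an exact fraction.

Load 1 — triangular load w₀=10 kN/m (0→w₀ over full span):
  M_1 = w₀Lx/6 - w₀x³/(6L) = 10·12·(24/5)/6 - 10·(24/5)³/(6·12) = 2016/25 kN·m
Load 2 — point force P=18 kN at a=4 m (b=L-a=8):
  M_2 = Pa(L-x)/L  [x>a] = 18·4·(12-(24/5))/12 = 216/5 kN·m
Superposition: M = Σ M_i = 3096/25 kN·m ≈ 123.840000 kN·m

M(24/5) = 3096/25 kN·m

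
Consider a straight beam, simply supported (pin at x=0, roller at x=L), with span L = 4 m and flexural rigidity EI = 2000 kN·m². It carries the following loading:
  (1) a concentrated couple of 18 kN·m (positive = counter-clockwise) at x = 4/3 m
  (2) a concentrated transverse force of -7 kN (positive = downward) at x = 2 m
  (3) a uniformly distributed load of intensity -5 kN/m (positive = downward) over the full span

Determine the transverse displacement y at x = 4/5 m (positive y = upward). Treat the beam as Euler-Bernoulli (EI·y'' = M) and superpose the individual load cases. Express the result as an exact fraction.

y(4/5) = 587/62500 m

Load 1 — applied couple M₀=18 kN·m at a=4/3 m (b=L-a=8/3):
  y_1 = (M₀x³/(6L)+C₁x)/EI  [x≤a] with C₁=M₀(3b²-L²)/(6L)=4 = (18·(4/5)³/(6·4)+4·(4/5))/2000 = 28/15625 m
Load 2 — point force P=-7 kN at a=2 m (b=L-a=2):
  y_2 = -Pbx(L²-b²-x²)/(6LEI)  [x≤a] = -(-7)·2·(4/5)·(4²-2²-(4/5)²)/(6·4·2000) = 497/187500 m
Load 3 — uniform load w=-5 kN/m over full span:
  y_3 = -wx(L³-2Lx²+x³)/(24EI) = -(-5)·(4/5)·(4³-2·4·(4/5)²+(4/5)³)/(24·2000) = 232/46875 m
Superposition: y = Σ y_i = 587/62500 m ≈ 0.009392 m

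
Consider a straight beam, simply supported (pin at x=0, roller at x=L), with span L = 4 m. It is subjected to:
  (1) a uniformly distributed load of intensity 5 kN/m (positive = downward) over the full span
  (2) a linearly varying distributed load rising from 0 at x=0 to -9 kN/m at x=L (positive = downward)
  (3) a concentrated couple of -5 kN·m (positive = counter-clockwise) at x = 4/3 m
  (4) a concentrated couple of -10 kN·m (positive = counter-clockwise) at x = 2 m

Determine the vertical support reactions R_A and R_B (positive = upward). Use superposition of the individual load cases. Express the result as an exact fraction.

R_A = 1/4 kN, R_B = 7/4 kN

Load 1 — uniform load w=5 kN/m over full span:
  R_A = wL/2 = 5·4/2 = 10 kN
  R_B = wL/2 = 5·4/2 = 10 kN
Load 2 — triangular load w₀=-9 kN/m (0→w₀ over full span):
  R_A = w₀L/6 = (-9)·4/6 = -6 kN
  R_B = w₀L/3 = (-9)·4/3 = -12 kN
Load 3 — applied couple M₀=-5 kN·m at a=4/3 m (b=L-a=8/3):
  R_A = M₀/L = (-5)/4 = -5/4 kN
  R_B = -M₀/L = -(-5)/4 = 5/4 kN
Load 4 — applied couple M₀=-10 kN·m at a=2 m (b=L-a=2):
  R_A = M₀/L = (-10)/4 = -5/2 kN
  R_B = -M₀/L = -(-10)/4 = 5/2 kN
Superposition: R_A = 1/4 kN, R_B = 7/4 kN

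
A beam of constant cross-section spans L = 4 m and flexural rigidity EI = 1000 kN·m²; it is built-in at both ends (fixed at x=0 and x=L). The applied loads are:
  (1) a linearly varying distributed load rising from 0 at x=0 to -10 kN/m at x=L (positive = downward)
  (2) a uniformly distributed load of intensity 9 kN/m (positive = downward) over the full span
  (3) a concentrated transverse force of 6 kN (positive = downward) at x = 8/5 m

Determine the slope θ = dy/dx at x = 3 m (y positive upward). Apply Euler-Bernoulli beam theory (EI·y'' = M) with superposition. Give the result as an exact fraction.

Load 1 — triangular load w₀=-10 kN/m (0→w₀ over full span):
  θ_1 = -w₀(2x(L-x)(L-2x)(x+2L)+x²(L-x)²)/(120LEI) = -(-10)·(2·3·(4-3)·(4-2·3)·(3+2·4)+3²·(4-3)²)/(120·4·1000) = -41/16000 rad
Load 2 — uniform load w=9 kN/m over full span:
  θ_2 = -wx(L-x)(L-2x)/(12EI) = -9·3·(4-3)·(4-2·3)/(12·1000) = 9/2000 rad
Load 3 — point force P=6 kN at a=8/5 m (b=L-a=12/5):
  θ_3 = Pa²(L-x)(2bL-(3b+a)(L-x))/(2L³EI)  [x>a] = 6·(8/5)²·(4-3)·(2·(12/5)·4-(3·(12/5)+(8/5))·(4-3))/(2·4³·1000) = 39/31250 rad
Superposition: θ = Σ θ_i = 6371/2000000 rad ≈ 0.003185 rad

θ(3) = 6371/2000000 rad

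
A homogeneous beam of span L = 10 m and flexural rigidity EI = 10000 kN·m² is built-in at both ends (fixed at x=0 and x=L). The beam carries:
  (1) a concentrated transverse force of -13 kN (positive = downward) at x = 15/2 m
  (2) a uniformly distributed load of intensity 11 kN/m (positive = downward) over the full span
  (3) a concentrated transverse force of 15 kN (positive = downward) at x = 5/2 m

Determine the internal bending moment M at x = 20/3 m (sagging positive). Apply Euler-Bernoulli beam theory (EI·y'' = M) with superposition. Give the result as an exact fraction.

Load 1 — point force P=-13 kN at a=15/2 m (b=L-a=5/2):
  M_1 = Pb²(3a+b)x/L³ - Pab²/L²  [x≤a] = (-13)·(5/2)²·(3·(15/2)+(5/2))·(20/3)/10³ - (-13)·(15/2)·(5/2)²/10² = -715/96 kN·m
Load 2 — uniform load w=11 kN/m over full span:
  M_2 = wLx/2 - wL²/12 - wx²/2 = 11·10·(20/3)/2 - 11·10²/12 - 11·(20/3)²/2 = 275/9 kN·m
Load 3 — point force P=15 kN at a=5/2 m (b=L-a=15/2):
  M_3 = Pa²(a+3b)(L-x)/L³ - Pa²b/L²  [x>a] = 15·(5/2)²·((5/2)+3·(15/2))·(10-(20/3))/10³ - 15·(5/2)²·(15/2)/10² = 25/32 kN·m
Superposition: M = Σ M_i = 215/9 kN·m ≈ 23.888889 kN·m

M(20/3) = 215/9 kN·m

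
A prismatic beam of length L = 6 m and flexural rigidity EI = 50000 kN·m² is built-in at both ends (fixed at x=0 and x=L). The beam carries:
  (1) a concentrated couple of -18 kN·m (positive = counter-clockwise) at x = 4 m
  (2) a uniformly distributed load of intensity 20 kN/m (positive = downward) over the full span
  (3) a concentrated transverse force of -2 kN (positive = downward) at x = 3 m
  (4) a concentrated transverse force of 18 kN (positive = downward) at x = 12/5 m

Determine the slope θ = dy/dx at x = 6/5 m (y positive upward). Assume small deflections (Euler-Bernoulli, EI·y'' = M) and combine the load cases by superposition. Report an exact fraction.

Load 1 — applied couple M₀=-18 kN·m at a=4 m (b=L-a=2):
  θ_1 = (R_Ax²/2 - M_Ax)/EI  [x≤a] with R_A=-4, M_A=-6 = ((-4)·(6/5)²/2 - (-6)·(6/5))/50000 = 27/312500 rad
Load 2 — uniform load w=20 kN/m over full span:
  θ_2 = -wx(L-x)(L-2x)/(12EI) = -20·(6/5)·(6-(6/5))·(6-2·(6/5))/(12·50000) = -54/78125 rad
Load 3 — point force P=-2 kN at a=3 m (b=L-a=3):
  θ_3 = -Pb²x(2aL-(3a+b)x)/(2L³EI)  [x≤a] = -(-2)·3²·(6/5)·(2·3·6-(3·3+3)·(6/5))/(2·6³·50000) = 27/1250000 rad
Load 4 — point force P=18 kN at a=12/5 m (b=L-a=18/5):
  θ_4 = -Pb²x(2aL-(3a+b)x)/(2L³EI)  [x≤a] = -18·(18/5)²·(6/5)·(2·(12/5)·6-(3·(12/5)+(18/5))·(6/5))/(2·6³·50000) = -8019/39062500 rad
Superposition: θ = Σ θ_i = -123201/156250000 rad ≈ -0.000788 rad

θ(6/5) = -123201/156250000 rad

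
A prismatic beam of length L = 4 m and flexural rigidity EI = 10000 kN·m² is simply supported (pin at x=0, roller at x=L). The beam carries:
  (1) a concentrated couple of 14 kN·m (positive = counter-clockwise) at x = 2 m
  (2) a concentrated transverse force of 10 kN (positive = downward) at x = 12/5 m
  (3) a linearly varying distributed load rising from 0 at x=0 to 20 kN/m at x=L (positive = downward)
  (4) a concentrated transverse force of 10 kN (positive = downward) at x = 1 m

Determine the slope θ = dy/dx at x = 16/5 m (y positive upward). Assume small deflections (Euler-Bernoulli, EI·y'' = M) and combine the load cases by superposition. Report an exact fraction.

θ(16/5) = 153401/45000000 rad

Load 1 — applied couple M₀=14 kN·m at a=2 m (b=L-a=2):
  θ_1 = (M₀x²/(2L)-M₀(x-a)+C₁)/EI  [x>a] with C₁=M₀(3b²-L²)/(6L)=-7/3 = (14·(16/5)²/(2·4)-14·((16/5)-2)+(-7/3))/10000 = -91/750000 rad
Load 2 — point force P=10 kN at a=12/5 m (b=L-a=8/5):
  θ_2 = -Pa(2L²-6Lx+3x²+a²)/(6LEI)  [x>a] = -10·(12/5)·(2·4²-6·4·(16/5)+3·(16/5)²+(12/5)²)/(6·4·10000) = 13/15625 rad
Load 3 — triangular load w₀=20 kN/m (0→w₀ over full span):
  θ_3 = -w₀(7L⁴-30L²x²+15x⁴)/(360LEI) = -20·(7·4⁴-30·4²·(16/5)²+15·(16/5)⁴)/(360·4·10000) = 1514/703125 rad
Load 4 — point force P=10 kN at a=1 m (b=L-a=3):
  θ_4 = -Pa(2L²-6Lx+3x²+a²)/(6LEI)  [x>a] = -10·1·(2·4²-6·4·(16/5)+3·(16/5)²+1²)/(6·4·10000) = 109/200000 rad
Superposition: θ = Σ θ_i = 153401/45000000 rad ≈ 0.003409 rad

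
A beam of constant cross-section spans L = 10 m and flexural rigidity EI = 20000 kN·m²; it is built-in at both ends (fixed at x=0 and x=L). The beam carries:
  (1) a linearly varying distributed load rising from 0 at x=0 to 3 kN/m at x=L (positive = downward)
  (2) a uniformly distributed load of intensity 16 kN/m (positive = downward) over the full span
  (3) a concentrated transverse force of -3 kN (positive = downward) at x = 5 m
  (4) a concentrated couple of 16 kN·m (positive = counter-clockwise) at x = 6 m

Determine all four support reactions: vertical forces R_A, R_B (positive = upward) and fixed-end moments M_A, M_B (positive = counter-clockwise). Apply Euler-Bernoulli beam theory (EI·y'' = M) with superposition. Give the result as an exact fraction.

R_A = 10663/125 kN, M_A = 43411/300 kN·m, R_B = 10837/125 kN, M_B = -42799/300 kN·m

Load 1 — triangular load w₀=3 kN/m (0→w₀ over full span):
  R_A = 3w₀L/20 = 3·3·10/20 = 9/2 kN
  M_A = w₀L²/30 = 3·10²/30 = 10 kN·m
  R_B = 7w₀L/20 = 7·3·10/20 = 21/2 kN
  M_B = -w₀L²/20 = -3·10²/20 = -15 kN·m
Load 2 — uniform load w=16 kN/m over full span:
  R_A = wL/2 = 16·10/2 = 80 kN
  M_A = wL²/12 = 16·10²/12 = 400/3 kN·m
  R_B = wL/2 = 16·10/2 = 80 kN
  M_B = -wL²/12 = -16·10²/12 = -400/3 kN·m
Load 3 — point force P=-3 kN at a=5 m (b=L-a=5):
  R_A = Pb²(3a+b)/L³ = (-3)·5²·(3·5+5)/10³ = -3/2 kN
  M_A = Pab²/L² = (-3)·5·5²/10² = -15/4 kN·m
  R_B = Pa²(a+3b)/L³ = (-3)·5²·(5+3·5)/10³ = -3/2 kN
  M_B = -Pa²b/L² = -(-3)·5²·5/10² = 15/4 kN·m
Load 4 — applied couple M₀=16 kN·m at a=6 m (b=L-a=4):
  R_A = 6M₀ab/L³ = 6·16·6·4/10³ = 288/125 kN
  M_A = M₀b(2a-b)/L² = 16·4·(2·6-4)/10² = 128/25 kN·m
  R_B = -6M₀ab/L³ = -6·16·6·4/10³ = -288/125 kN
  M_B = M₀a(2b-a)/L² = 16·6·(2·4-6)/10² = 48/25 kN·m
Superposition: R_A = 10663/125 kN, M_A = 43411/300 kN·m, R_B = 10837/125 kN, M_B = -42799/300 kN·m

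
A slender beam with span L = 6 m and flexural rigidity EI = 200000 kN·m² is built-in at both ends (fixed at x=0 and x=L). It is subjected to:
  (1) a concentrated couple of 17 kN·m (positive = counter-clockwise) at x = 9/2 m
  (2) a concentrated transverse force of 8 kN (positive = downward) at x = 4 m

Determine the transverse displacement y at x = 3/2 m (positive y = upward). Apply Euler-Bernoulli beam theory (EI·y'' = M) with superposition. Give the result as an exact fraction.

Load 1 — applied couple M₀=17 kN·m at a=9/2 m (b=L-a=3/2):
  y_1 = (R_Ax³/6 - M_Ax²/2)/EI  [x≤a] with R_A=51/16, M_A=85/16 = ((51/16)·(3/2)³/6 - (85/16)·(3/2)²/2)/200000 = -1071/51200000 m
Load 2 — point force P=8 kN at a=4 m (b=L-a=2):
  y_2 = -Pb²x²(3aL-(3a+b)x)/(6L³EI)  [x≤a] = -8·2²·(3/2)²·(3·4·6-(3·4+2)·(3/2))/(6·6³·200000) = -17/1200000 m
Superposition: y = Σ y_i = -5389/153600000 m ≈ -0.000035 m

y(3/2) = -5389/153600000 m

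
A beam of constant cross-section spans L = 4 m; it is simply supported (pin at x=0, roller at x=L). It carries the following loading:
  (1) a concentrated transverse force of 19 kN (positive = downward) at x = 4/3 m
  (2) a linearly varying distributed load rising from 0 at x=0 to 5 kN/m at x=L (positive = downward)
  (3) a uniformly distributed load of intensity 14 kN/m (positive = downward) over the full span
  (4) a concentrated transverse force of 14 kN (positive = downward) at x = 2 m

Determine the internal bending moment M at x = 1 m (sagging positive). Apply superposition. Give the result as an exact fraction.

M(1) = 1051/24 kN·m

Load 1 — point force P=19 kN at a=4/3 m (b=L-a=8/3):
  M_1 = Pbx/L  [x≤a] = 19·(8/3)·1/4 = 38/3 kN·m
Load 2 — triangular load w₀=5 kN/m (0→w₀ over full span):
  M_2 = w₀Lx/6 - w₀x³/(6L) = 5·4·1/6 - 5·1³/(6·4) = 25/8 kN·m
Load 3 — uniform load w=14 kN/m over full span:
  M_3 = wx(L-x)/2 = 14·1·(4-1)/2 = 21 kN·m
Load 4 — point force P=14 kN at a=2 m (b=L-a=2):
  M_4 = Pbx/L  [x≤a] = 14·2·1/4 = 7 kN·m
Superposition: M = Σ M_i = 1051/24 kN·m ≈ 43.791667 kN·m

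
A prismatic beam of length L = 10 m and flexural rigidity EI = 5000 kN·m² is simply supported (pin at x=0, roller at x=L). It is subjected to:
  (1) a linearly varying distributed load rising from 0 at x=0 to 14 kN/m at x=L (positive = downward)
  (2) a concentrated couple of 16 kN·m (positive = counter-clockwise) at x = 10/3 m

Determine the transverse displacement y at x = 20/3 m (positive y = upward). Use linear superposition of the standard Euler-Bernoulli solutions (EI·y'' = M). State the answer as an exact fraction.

Load 1 — triangular load w₀=14 kN/m (0→w₀ over full span):
  y_1 = -w₀x(7L⁴-10L²x²+3x⁴)/(360LEI) = -14·(20/3)·(7·10⁴-10·10²·(20/3)²+3·(20/3)⁴)/(360·10·5000) = -119/729 m
Load 2 — applied couple M₀=16 kN·m at a=10/3 m (b=L-a=20/3):
  y_2 = (M₀x³/(6L)-M₀(x-a)²/2+C₁x)/EI  [x>a] with C₁=M₀(3b²-L²)/(6L)=80/9 = (16·(20/3)³/(6·10)-16·((20/3)-(10/3))²/2+(80/9)·(20/3))/5000 = 4/405 m
Superposition: y = Σ y_i = -559/3645 m ≈ -0.153361 m

y(20/3) = -559/3645 m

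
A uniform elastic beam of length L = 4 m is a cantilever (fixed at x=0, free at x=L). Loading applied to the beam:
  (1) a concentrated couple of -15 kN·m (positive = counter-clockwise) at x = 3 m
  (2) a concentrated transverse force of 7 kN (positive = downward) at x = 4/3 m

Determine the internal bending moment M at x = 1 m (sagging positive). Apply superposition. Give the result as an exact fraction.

M(1) = -52/3 kN·m

Load 1 — applied couple M₀=-15 kN·m at a=3 m (b=L-a=1):
  M_1 = M₀  [x≤a] = (-15) = -15 kN·m
Load 2 — point force P=7 kN at a=4/3 m (b=L-a=8/3):
  M_2 = -P(a-x)  [x≤a] = -7·((4/3)-1) = -7/3 kN·m
Superposition: M = Σ M_i = -52/3 kN·m ≈ -17.333333 kN·m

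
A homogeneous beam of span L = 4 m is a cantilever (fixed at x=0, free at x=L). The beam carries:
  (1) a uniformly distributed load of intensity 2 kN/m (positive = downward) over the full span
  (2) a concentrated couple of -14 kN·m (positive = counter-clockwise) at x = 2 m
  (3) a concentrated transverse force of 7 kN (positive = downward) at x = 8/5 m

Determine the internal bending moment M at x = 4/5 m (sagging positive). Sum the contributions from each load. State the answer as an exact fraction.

Load 1 — uniform load w=2 kN/m over full span:
  M_1 = -w(L-x)²/2 = -2·(4-(4/5))²/2 = -256/25 kN·m
Load 2 — applied couple M₀=-14 kN·m at a=2 m (b=L-a=2):
  M_2 = M₀  [x≤a] = (-14) = -14 kN·m
Load 3 — point force P=7 kN at a=8/5 m (b=L-a=12/5):
  M_3 = -P(a-x)  [x≤a] = -7·((8/5)-(4/5)) = -28/5 kN·m
Superposition: M = Σ M_i = -746/25 kN·m ≈ -29.840000 kN·m

M(4/5) = -746/25 kN·m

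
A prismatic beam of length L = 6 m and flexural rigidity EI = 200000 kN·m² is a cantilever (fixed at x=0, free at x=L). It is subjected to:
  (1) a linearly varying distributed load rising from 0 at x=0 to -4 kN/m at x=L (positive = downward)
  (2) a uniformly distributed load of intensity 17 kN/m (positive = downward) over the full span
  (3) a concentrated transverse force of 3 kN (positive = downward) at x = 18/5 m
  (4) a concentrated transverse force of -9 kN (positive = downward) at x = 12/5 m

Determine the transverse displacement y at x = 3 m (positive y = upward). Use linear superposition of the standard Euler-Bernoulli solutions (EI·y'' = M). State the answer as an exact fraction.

Load 1 — triangular load w₀=-4 kN/m (0→w₀ over full span):
  y_1 = (w₀Lx³/12-w₀L²x²/6-w₀x⁵/(120L))/EI = ((-4)·6·3³/12-(-4)·6²·3²/6-(-4)·3⁵/(120·6))/200000 = 3267/4000000 m
Load 2 — uniform load w=17 kN/m over full span:
  y_2 = -wx²(x²-4Lx+6L²)/(24EI) = -17·3²·(3²-4·6·3+6·6²)/(24·200000) = -7803/1600000 m
Load 3 — point force P=3 kN at a=18/5 m (b=L-a=12/5):
  y_3 = -Px²(3a-x)/(6EI)  [x≤a] = -3·3²·(3·(18/5)-3)/(6·200000) = -351/2000000 m
Load 4 — point force P=-9 kN at a=12/5 m (b=L-a=18/5):
  y_4 = -Pa²(3x-a)/(6EI)  [x>a] = -(-9)·(12/5)²·(3·3-(12/5))/(6·200000) = 891/3125000 m
Superposition: y = Σ y_i = -790101/200000000 m ≈ -0.003951 m

y(3) = -790101/200000000 m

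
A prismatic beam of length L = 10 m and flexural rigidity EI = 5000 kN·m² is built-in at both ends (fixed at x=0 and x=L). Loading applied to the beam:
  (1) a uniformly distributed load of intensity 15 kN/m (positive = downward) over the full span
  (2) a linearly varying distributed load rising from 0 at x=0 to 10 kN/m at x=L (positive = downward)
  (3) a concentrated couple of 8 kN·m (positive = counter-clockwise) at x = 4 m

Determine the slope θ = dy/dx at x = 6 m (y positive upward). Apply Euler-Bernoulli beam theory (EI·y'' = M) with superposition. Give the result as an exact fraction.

Load 1 — uniform load w=15 kN/m over full span:
  θ_1 = -wx(L-x)(L-2x)/(12EI) = -15·6·(10-6)·(10-2·6)/(12·5000) = 3/250 rad
Load 2 — triangular load w₀=10 kN/m (0→w₀ over full span):
  θ_2 = -w₀(2x(L-x)(L-2x)(x+2L)+x²(L-x)²)/(120LEI) = -10·(2·6·(10-6)·(10-2·6)·(6+2·10)+6²·(10-6)²)/(120·10·5000) = 2/625 rad
Load 3 — applied couple M₀=8 kN·m at a=4 m (b=L-a=6):
  θ_3 = (R_Ax²/2 - M_Ax - M₀(x-a))/EI  [x>a] with R_A=144/125, M_A=24/25 = ((144/125)·6²/2 - (24/25)·6 - 8·(6-4))/5000 = -16/78125 rad
Superposition: θ = Σ θ_i = 2343/156250 rad ≈ 0.014995 rad

θ(6) = 2343/156250 rad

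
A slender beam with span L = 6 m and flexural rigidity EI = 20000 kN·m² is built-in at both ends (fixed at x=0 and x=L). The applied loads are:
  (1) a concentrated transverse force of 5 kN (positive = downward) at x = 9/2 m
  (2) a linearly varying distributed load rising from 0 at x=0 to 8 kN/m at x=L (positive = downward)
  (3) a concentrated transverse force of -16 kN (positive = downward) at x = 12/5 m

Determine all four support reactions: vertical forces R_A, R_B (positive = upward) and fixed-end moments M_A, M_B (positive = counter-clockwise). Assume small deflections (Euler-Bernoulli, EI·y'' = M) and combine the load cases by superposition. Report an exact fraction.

Load 1 — point force P=5 kN at a=9/2 m (b=L-a=3/2):
  R_A = Pb²(3a+b)/L³ = 5·(3/2)²·(3·(9/2)+(3/2))/6³ = 25/32 kN
  M_A = Pab²/L² = 5·(9/2)·(3/2)²/6² = 45/32 kN·m
  R_B = Pa²(a+3b)/L³ = 5·(9/2)²·((9/2)+3·(3/2))/6³ = 135/32 kN
  M_B = -Pa²b/L² = -5·(9/2)²·(3/2)/6² = -135/32 kN·m
Load 2 — triangular load w₀=8 kN/m (0→w₀ over full span):
  R_A = 3w₀L/20 = 3·8·6/20 = 36/5 kN
  M_A = w₀L²/30 = 8·6²/30 = 48/5 kN·m
  R_B = 7w₀L/20 = 7·8·6/20 = 84/5 kN
  M_B = -w₀L²/20 = -8·6²/20 = -72/5 kN·m
Load 3 — point force P=-16 kN at a=12/5 m (b=L-a=18/5):
  R_A = Pb²(3a+b)/L³ = (-16)·(18/5)²·(3·(12/5)+(18/5))/6³ = -1296/125 kN
  M_A = Pab²/L² = (-16)·(12/5)·(18/5)²/6² = -1728/125 kN·m
  R_B = Pa²(a+3b)/L³ = (-16)·(12/5)²·((12/5)+3·(18/5))/6³ = -704/125 kN
  M_B = -Pa²b/L² = -(-16)·(12/5)²·(18/5)/6² = 1152/125 kN·m
Superposition: R_A = -9547/4000 kN, M_A = -11271/4000 kN·m, R_B = 61547/4000 kN, M_B = -37611/4000 kN·m

R_A = -9547/4000 kN, M_A = -11271/4000 kN·m, R_B = 61547/4000 kN, M_B = -37611/4000 kN·m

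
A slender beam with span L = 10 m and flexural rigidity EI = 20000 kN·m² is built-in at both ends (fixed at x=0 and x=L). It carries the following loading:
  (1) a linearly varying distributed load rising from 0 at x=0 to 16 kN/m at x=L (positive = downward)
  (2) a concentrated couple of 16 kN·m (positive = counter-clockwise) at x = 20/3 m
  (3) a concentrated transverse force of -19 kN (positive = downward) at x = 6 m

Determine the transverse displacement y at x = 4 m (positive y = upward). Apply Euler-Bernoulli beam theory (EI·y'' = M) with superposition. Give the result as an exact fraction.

Load 1 — triangular load w₀=16 kN/m (0→w₀ over full span):
  y_1 = -w₀x²(L-x)²(x+2L)/(120LEI) = -16·4²·(10-4)²·(4+2·10)/(120·10·20000) = -144/15625 m
Load 2 — applied couple M₀=16 kN·m at a=20/3 m (b=L-a=10/3):
  y_2 = (R_Ax³/6 - M_Ax²/2)/EI  [x≤a] with R_A=32/15, M_A=16/3 = ((32/15)·4³/6 - (16/3)·4²/2)/20000 = -28/28125 m
Load 3 — point force P=-19 kN at a=6 m (b=L-a=4):
  y_3 = -Pb²x²(3aL-(3a+b)x)/(6L³EI)  [x≤a] = -(-19)·4²·4²·(3·6·10-(3·6+4)·4)/(6·10³·20000) = 874/234375 m
Superposition: y = Σ y_i = -4558/703125 m ≈ -0.006482 m

y(4) = -4558/703125 m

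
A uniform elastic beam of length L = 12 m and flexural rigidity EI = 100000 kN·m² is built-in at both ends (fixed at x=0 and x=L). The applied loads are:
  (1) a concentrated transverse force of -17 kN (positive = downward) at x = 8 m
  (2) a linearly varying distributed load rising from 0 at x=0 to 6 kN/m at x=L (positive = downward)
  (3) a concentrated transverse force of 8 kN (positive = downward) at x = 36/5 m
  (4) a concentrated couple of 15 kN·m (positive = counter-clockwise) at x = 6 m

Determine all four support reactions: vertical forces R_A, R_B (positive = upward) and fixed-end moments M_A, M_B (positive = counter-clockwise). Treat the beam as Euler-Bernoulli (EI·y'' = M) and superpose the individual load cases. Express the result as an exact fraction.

Load 1 — point force P=-17 kN at a=8 m (b=L-a=4):
  R_A = Pb²(3a+b)/L³ = (-17)·4²·(3·8+4)/12³ = -119/27 kN
  M_A = Pab²/L² = (-17)·8·4²/12² = -136/9 kN·m
  R_B = Pa²(a+3b)/L³ = (-17)·8²·(8+3·4)/12³ = -340/27 kN
  M_B = -Pa²b/L² = -(-17)·8²·4/12² = 272/9 kN·m
Load 2 — triangular load w₀=6 kN/m (0→w₀ over full span):
  R_A = 3w₀L/20 = 3·6·12/20 = 54/5 kN
  M_A = w₀L²/30 = 6·12²/30 = 144/5 kN·m
  R_B = 7w₀L/20 = 7·6·12/20 = 126/5 kN
  M_B = -w₀L²/20 = -6·12²/20 = -216/5 kN·m
Load 3 — point force P=8 kN at a=36/5 m (b=L-a=24/5):
  R_A = Pb²(3a+b)/L³ = 8·(24/5)²·(3·(36/5)+(24/5))/12³ = 352/125 kN
  M_A = Pab²/L² = 8·(36/5)·(24/5)²/12² = 1152/125 kN·m
  R_B = Pa²(a+3b)/L³ = 8·(36/5)²·((36/5)+3·(24/5))/12³ = 648/125 kN
  M_B = -Pa²b/L² = -8·(36/5)²·(24/5)/12² = -1728/125 kN·m
Load 4 — applied couple M₀=15 kN·m at a=6 m (b=L-a=6):
  R_A = 6M₀ab/L³ = 6·15·6·6/12³ = 15/8 kN
  M_A = M₀b(2a-b)/L² = 15·6·(2·6-6)/12² = 15/4 kN·m
  R_B = -6M₀ab/L³ = -6·15·6·6/12³ = -15/8 kN
  M_B = M₀a(2b-a)/L² = 15·6·(2·6-6)/12² = 15/4 kN·m
Superposition: R_A = 299257/27000 kN, M_A = 119947/4500 kN·m, R_B = 429743/27000 kN, M_B = -103733/4500 kN·m

R_A = 299257/27000 kN, M_A = 119947/4500 kN·m, R_B = 429743/27000 kN, M_B = -103733/4500 kN·m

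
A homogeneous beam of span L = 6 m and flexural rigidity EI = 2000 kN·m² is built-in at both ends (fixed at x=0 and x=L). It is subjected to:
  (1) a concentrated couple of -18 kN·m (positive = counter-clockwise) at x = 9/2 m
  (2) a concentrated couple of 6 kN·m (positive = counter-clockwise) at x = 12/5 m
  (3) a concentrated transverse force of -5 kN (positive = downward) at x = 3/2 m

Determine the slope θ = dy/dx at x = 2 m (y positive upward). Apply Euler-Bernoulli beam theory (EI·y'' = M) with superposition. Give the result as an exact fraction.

θ(2) = 1313/400000 rad

Load 1 — applied couple M₀=-18 kN·m at a=9/2 m (b=L-a=3/2):
  θ_1 = (R_Ax²/2 - M_Ax)/EI  [x≤a] with R_A=-27/8, M_A=-45/8 = ((-27/8)·2²/2 - (-45/8)·2)/2000 = 9/4000 rad
Load 2 — applied couple M₀=6 kN·m at a=12/5 m (b=L-a=18/5):
  θ_2 = (R_Ax²/2 - M_Ax)/EI  [x≤a] with R_A=36/25, M_A=18/25 = ((36/25)·2²/2 - (18/25)·2)/2000 = 9/12500 rad
Load 3 — point force P=-5 kN at a=3/2 m (b=L-a=9/2):
  θ_3 = Pa²(L-x)(2bL-(3b+a)(L-x))/(2L³EI)  [x>a] = (-5)·(3/2)²·(6-2)·(2·(9/2)·6-(3·(9/2)+(3/2))·(6-2))/(2·6³·2000) = 1/3200 rad
Superposition: θ = Σ θ_i = 1313/400000 rad ≈ 0.003282 rad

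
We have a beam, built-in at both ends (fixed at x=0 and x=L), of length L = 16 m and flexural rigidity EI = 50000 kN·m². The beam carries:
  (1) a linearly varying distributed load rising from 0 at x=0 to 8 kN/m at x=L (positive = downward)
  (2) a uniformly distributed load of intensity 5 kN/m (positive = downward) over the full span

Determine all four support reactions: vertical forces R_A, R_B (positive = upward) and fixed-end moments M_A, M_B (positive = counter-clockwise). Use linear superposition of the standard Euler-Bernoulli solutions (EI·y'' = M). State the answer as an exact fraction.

R_A = 296/5 kN, M_A = 2624/15 kN·m, R_B = 424/5 kN, M_B = -3136/15 kN·m

Load 1 — triangular load w₀=8 kN/m (0→w₀ over full span):
  R_A = 3w₀L/20 = 3·8·16/20 = 96/5 kN
  M_A = w₀L²/30 = 8·16²/30 = 1024/15 kN·m
  R_B = 7w₀L/20 = 7·8·16/20 = 224/5 kN
  M_B = -w₀L²/20 = -8·16²/20 = -512/5 kN·m
Load 2 — uniform load w=5 kN/m over full span:
  R_A = wL/2 = 5·16/2 = 40 kN
  M_A = wL²/12 = 5·16²/12 = 320/3 kN·m
  R_B = wL/2 = 5·16/2 = 40 kN
  M_B = -wL²/12 = -5·16²/12 = -320/3 kN·m
Superposition: R_A = 296/5 kN, M_A = 2624/15 kN·m, R_B = 424/5 kN, M_B = -3136/15 kN·m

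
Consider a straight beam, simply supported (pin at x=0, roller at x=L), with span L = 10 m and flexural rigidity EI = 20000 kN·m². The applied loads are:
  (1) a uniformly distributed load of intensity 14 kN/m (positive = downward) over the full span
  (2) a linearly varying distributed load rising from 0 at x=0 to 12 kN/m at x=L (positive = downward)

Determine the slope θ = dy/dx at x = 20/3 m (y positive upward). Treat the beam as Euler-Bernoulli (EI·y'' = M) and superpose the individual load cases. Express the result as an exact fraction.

Load 1 — uniform load w=14 kN/m over full span:
  θ_1 = -w(L³-6Lx²+4x³)/(24EI) = -14·(10³-6·10·(20/3)²+4·(20/3)³)/(24·20000) = 91/6480 rad
Load 2 — triangular load w₀=12 kN/m (0→w₀ over full span):
  θ_2 = -w₀(7L⁴-30L²x²+15x⁴)/(360LEI) = -12·(7·10⁴-30·10²·(20/3)²+15·(20/3)⁴)/(360·10·20000) = 91/16200 rad
Superposition: θ = Σ θ_i = 637/32400 rad ≈ 0.019660 rad

θ(20/3) = 637/32400 rad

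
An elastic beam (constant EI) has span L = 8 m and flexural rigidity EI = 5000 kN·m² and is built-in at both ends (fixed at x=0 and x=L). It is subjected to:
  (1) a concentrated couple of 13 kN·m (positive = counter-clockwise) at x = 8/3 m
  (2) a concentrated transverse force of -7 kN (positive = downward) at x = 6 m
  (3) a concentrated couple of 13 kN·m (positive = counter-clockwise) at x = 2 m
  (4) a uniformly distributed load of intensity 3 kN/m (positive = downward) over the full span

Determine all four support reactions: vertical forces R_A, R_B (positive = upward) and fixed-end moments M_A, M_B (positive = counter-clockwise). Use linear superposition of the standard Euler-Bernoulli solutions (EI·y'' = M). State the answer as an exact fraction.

R_A = 2861/192 kN, M_A = 175/16 kN·m, R_B = 403/192 kN, M_B = 13/48 kN·m

Load 1 — applied couple M₀=13 kN·m at a=8/3 m (b=L-a=16/3):
  R_A = 6M₀ab/L³ = 6·13·(8/3)·(16/3)/8³ = 13/6 kN
  M_A = M₀b(2a-b)/L² = 13·(16/3)·(2·(8/3)-(16/3))/8² = 0 kN·m
  R_B = -6M₀ab/L³ = -6·13·(8/3)·(16/3)/8³ = -13/6 kN
  M_B = M₀a(2b-a)/L² = 13·(8/3)·(2·(16/3)-(8/3))/8² = 13/3 kN·m
Load 2 — point force P=-7 kN at a=6 m (b=L-a=2):
  R_A = Pb²(3a+b)/L³ = (-7)·2²·(3·6+2)/8³ = -35/32 kN
  M_A = Pab²/L² = (-7)·6·2²/8² = -21/8 kN·m
  R_B = Pa²(a+3b)/L³ = (-7)·6²·(6+3·2)/8³ = -189/32 kN
  M_B = -Pa²b/L² = -(-7)·6²·2/8² = 63/8 kN·m
Load 3 — applied couple M₀=13 kN·m at a=2 m (b=L-a=6):
  R_A = 6M₀ab/L³ = 6·13·2·6/8³ = 117/64 kN
  M_A = M₀b(2a-b)/L² = 13·6·(2·2-6)/8² = -39/16 kN·m
  R_B = -6M₀ab/L³ = -6·13·2·6/8³ = -117/64 kN
  M_B = M₀a(2b-a)/L² = 13·2·(2·6-2)/8² = 65/16 kN·m
Load 4 — uniform load w=3 kN/m over full span:
  R_A = wL/2 = 3·8/2 = 12 kN
  M_A = wL²/12 = 3·8²/12 = 16 kN·m
  R_B = wL/2 = 3·8/2 = 12 kN
  M_B = -wL²/12 = -3·8²/12 = -16 kN·m
Superposition: R_A = 2861/192 kN, M_A = 175/16 kN·m, R_B = 403/192 kN, M_B = 13/48 kN·m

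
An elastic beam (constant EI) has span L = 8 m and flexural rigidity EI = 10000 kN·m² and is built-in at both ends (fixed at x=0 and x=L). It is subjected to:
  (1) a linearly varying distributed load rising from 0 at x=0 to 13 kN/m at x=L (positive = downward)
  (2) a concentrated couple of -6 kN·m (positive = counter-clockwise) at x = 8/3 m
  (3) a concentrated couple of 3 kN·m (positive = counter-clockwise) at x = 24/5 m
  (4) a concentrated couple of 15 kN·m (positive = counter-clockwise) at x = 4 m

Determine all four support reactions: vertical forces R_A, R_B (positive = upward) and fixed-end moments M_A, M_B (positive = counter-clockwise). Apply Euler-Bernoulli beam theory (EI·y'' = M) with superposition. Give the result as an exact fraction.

Load 1 — triangular load w₀=13 kN/m (0→w₀ over full span):
  R_A = 3w₀L/20 = 3·13·8/20 = 78/5 kN
  M_A = w₀L²/30 = 13·8²/30 = 416/15 kN·m
  R_B = 7w₀L/20 = 7·13·8/20 = 182/5 kN
  M_B = -w₀L²/20 = -13·8²/20 = -208/5 kN·m
Load 2 — applied couple M₀=-6 kN·m at a=8/3 m (b=L-a=16/3):
  R_A = 6M₀ab/L³ = 6·(-6)·(8/3)·(16/3)/8³ = -1 kN
  M_A = M₀b(2a-b)/L² = (-6)·(16/3)·(2·(8/3)-(16/3))/8² = 0 kN·m
  R_B = -6M₀ab/L³ = -6·(-6)·(8/3)·(16/3)/8³ = 1 kN
  M_B = M₀a(2b-a)/L² = (-6)·(8/3)·(2·(16/3)-(8/3))/8² = -2 kN·m
Load 3 — applied couple M₀=3 kN·m at a=24/5 m (b=L-a=16/5):
  R_A = 6M₀ab/L³ = 6·3·(24/5)·(16/5)/8³ = 27/50 kN
  M_A = M₀b(2a-b)/L² = 3·(16/5)·(2·(24/5)-(16/5))/8² = 24/25 kN·m
  R_B = -6M₀ab/L³ = -6·3·(24/5)·(16/5)/8³ = -27/50 kN
  M_B = M₀a(2b-a)/L² = 3·(24/5)·(2·(16/5)-(24/5))/8² = 9/25 kN·m
Load 4 — applied couple M₀=15 kN·m at a=4 m (b=L-a=4):
  R_A = 6M₀ab/L³ = 6·15·4·4/8³ = 45/16 kN
  M_A = M₀b(2a-b)/L² = 15·4·(2·4-4)/8² = 15/4 kN·m
  R_B = -6M₀ab/L³ = -6·15·4·4/8³ = -45/16 kN
  M_B = M₀a(2b-a)/L² = 15·4·(2·4-4)/8² = 15/4 kN·m
Superposition: R_A = 7181/400 kN, M_A = 9733/300 kN·m, R_B = 13619/400 kN, M_B = -3949/100 kN·m

R_A = 7181/400 kN, M_A = 9733/300 kN·m, R_B = 13619/400 kN, M_B = -3949/100 kN·m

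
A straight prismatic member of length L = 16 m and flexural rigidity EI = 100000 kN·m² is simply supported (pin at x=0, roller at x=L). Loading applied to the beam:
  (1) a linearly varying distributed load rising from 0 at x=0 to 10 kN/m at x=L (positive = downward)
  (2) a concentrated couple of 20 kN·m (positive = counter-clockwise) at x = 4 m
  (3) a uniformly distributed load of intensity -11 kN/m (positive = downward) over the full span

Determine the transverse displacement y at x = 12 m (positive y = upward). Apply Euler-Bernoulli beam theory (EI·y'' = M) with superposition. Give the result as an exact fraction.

y(12) = 689/18750 m

Load 1 — triangular load w₀=10 kN/m (0→w₀ over full span):
  y_1 = -w₀x(7L⁴-10L²x²+3x⁴)/(360LEI) = -10·12·(7·16⁴-10·16²·12²+3·12⁴)/(360·16·100000) = -119/3750 m
Load 2 — applied couple M₀=20 kN·m at a=4 m (b=L-a=12):
  y_2 = (M₀x³/(6L)-M₀(x-a)²/2+C₁x)/EI  [x>a] with C₁=M₀(3b²-L²)/(6L)=110/3 = (20·12³/(6·16)-20·(12-4)²/2+(110/3)·12)/100000 = 1/625 m
Load 3 — uniform load w=-11 kN/m over full span:
  y_3 = -wx(L³-2Lx²+x³)/(24EI) = -(-11)·12·(16³-2·16·12²+12³)/(24·100000) = 209/3125 m
Superposition: y = Σ y_i = 689/18750 m ≈ 0.036747 m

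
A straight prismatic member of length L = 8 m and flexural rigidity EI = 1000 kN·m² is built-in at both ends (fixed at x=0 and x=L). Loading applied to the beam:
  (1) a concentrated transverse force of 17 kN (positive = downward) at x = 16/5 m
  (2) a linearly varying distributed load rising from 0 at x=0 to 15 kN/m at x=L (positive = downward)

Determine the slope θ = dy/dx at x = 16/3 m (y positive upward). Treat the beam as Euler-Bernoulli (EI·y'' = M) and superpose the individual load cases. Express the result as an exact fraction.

Load 1 — point force P=17 kN at a=16/5 m (b=L-a=24/5):
  θ_1 = Pa²(L-x)(2bL-(3b+a)(L-x))/(2L³EI)  [x>a] = 17·(16/5)²·(8-(16/3))·(2·(24/5)·8-(3·(24/5)+(16/5))·(8-(16/3)))/(2·8³·1000) = 1904/140625 rad
Load 2 — triangular load w₀=15 kN/m (0→w₀ over full span):
  θ_2 = -w₀(2x(L-x)(L-2x)(x+2L)+x²(L-x)²)/(120LEI) = -15·(2·(16/3)·(8-(16/3))·(8-2·(16/3))·((16/3)+2·8)+(16/3)²·(8-(16/3))²)/(120·8·1000) = 224/10125 rad
Superposition: θ = Σ θ_i = 45136/1265625 rad ≈ 0.035663 rad

θ(16/3) = 45136/1265625 rad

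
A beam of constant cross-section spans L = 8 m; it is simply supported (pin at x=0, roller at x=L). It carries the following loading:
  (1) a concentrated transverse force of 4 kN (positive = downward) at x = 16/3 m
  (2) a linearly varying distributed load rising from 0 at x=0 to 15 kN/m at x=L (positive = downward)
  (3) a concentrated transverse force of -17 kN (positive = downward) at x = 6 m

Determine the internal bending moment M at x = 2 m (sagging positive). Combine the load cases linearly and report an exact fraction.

M(2) = 95/3 kN·m

Load 1 — point force P=4 kN at a=16/3 m (b=L-a=8/3):
  M_1 = Pbx/L  [x≤a] = 4·(8/3)·2/8 = 8/3 kN·m
Load 2 — triangular load w₀=15 kN/m (0→w₀ over full span):
  M_2 = w₀Lx/6 - w₀x³/(6L) = 15·8·2/6 - 15·2³/(6·8) = 75/2 kN·m
Load 3 — point force P=-17 kN at a=6 m (b=L-a=2):
  M_3 = Pbx/L  [x≤a] = (-17)·2·2/8 = -17/2 kN·m
Superposition: M = Σ M_i = 95/3 kN·m ≈ 31.666667 kN·m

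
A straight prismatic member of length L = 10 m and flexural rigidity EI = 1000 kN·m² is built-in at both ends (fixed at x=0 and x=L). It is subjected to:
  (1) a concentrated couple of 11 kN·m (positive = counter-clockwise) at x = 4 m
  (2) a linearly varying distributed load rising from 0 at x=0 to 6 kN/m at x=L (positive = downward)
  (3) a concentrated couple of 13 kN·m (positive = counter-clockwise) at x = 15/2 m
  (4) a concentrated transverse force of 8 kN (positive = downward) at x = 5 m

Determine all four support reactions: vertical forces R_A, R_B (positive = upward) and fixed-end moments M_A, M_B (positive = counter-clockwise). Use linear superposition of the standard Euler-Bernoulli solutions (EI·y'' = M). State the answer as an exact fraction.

Load 1 — applied couple M₀=11 kN·m at a=4 m (b=L-a=6):
  R_A = 6M₀ab/L³ = 6·11·4·6/10³ = 198/125 kN
  M_A = M₀b(2a-b)/L² = 11·6·(2·4-6)/10² = 33/25 kN·m
  R_B = -6M₀ab/L³ = -6·11·4·6/10³ = -198/125 kN
  M_B = M₀a(2b-a)/L² = 11·4·(2·6-4)/10² = 88/25 kN·m
Load 2 — triangular load w₀=6 kN/m (0→w₀ over full span):
  R_A = 3w₀L/20 = 3·6·10/20 = 9 kN
  M_A = w₀L²/30 = 6·10²/30 = 20 kN·m
  R_B = 7w₀L/20 = 7·6·10/20 = 21 kN
  M_B = -w₀L²/20 = -6·10²/20 = -30 kN·m
Load 3 — applied couple M₀=13 kN·m at a=15/2 m (b=L-a=5/2):
  R_A = 6M₀ab/L³ = 6·13·(15/2)·(5/2)/10³ = 117/80 kN
  M_A = M₀b(2a-b)/L² = 13·(5/2)·(2·(15/2)-(5/2))/10² = 65/16 kN·m
  R_B = -6M₀ab/L³ = -6·13·(15/2)·(5/2)/10³ = -117/80 kN
  M_B = M₀a(2b-a)/L² = 13·(15/2)·(2·(5/2)-(15/2))/10² = -39/16 kN·m
Load 4 — point force P=8 kN at a=5 m (b=L-a=5):
  R_A = Pb²(3a+b)/L³ = 8·5²·(3·5+5)/10³ = 4 kN
  M_A = Pab²/L² = 8·5·5²/10² = 10 kN·m
  R_B = Pa²(a+3b)/L³ = 8·5²·(5+3·5)/10³ = 4 kN
  M_B = -Pa²b/L² = -8·5²·5/10² = -10 kN·m
Superposition: R_A = 32093/2000 kN, M_A = 14153/400 kN·m, R_B = 43907/2000 kN, M_B = -15567/400 kN·m

R_A = 32093/2000 kN, M_A = 14153/400 kN·m, R_B = 43907/2000 kN, M_B = -15567/400 kN·m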